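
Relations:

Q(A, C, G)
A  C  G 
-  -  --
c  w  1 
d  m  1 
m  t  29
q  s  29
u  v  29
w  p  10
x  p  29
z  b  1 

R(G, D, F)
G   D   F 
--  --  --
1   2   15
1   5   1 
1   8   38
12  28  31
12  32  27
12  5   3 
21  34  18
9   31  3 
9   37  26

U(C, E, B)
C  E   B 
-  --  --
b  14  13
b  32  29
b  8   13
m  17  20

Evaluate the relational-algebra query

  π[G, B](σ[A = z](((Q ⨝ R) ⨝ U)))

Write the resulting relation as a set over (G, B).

Joining Q and R on G yields {(c, w, 1, 2, 15), (c, w, 1, 5, 1), (c, w, 1, 8, 38), (d, m, 1, 2, 15), (d, m, 1, 5, 1), (d, m, 1, 8, 38), (z, b, 1, 2, 15), (z, b, 1, 5, 1), (z, b, 1, 8, 38)}.
Joining (Q ⨝ R) and U on C yields {(d, m, 1, 2, 15, 17, 20), (d, m, 1, 5, 1, 17, 20), (d, m, 1, 8, 38, 17, 20), (z, b, 1, 2, 15, 14, 13), (z, b, 1, 2, 15, 32, 29), (z, b, 1, 2, 15, 8, 13), (z, b, 1, 5, 1, 14, 13), (z, b, 1, 5, 1, 32, 29), (z, b, 1, 5, 1, 8, 13), (z, b, 1, 8, 38, 14, 13), (z, b, 1, 8, 38, 32, 29), (z, b, 1, 8, 38, 8, 13)}.
σ[A = z]: keep tuples satisfying A = z → {(z, b, 1, 2, 15, 14, 13), (z, b, 1, 2, 15, 32, 29), (z, b, 1, 2, 15, 8, 13), (z, b, 1, 5, 1, 14, 13), (z, b, 1, 5, 1, 32, 29), (z, b, 1, 5, 1, 8, 13), (z, b, 1, 8, 38, 14, 13), (z, b, 1, 8, 38, 32, 29), (z, b, 1, 8, 38, 8, 13)}
Keep only column(s) G, B (7 duplicate(s) eliminated): {(1, 13), (1, 29)}

{(1, 13), (1, 29)}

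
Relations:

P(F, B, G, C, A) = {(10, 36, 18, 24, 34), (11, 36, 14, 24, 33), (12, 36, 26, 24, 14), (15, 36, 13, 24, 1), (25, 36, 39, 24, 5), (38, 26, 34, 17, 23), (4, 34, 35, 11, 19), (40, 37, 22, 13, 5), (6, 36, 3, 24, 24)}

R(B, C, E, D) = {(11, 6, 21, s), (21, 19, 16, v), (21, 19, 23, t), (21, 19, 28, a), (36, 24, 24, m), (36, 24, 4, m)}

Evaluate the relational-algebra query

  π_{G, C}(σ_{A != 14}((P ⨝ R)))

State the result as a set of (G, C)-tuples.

{(13, 24), (14, 24), (18, 24), (3, 24), (39, 24)}

P ⋈ R (natural join on B, C): {(10, 36, 18, 24, 34, 24, m), (10, 36, 18, 24, 34, 4, m), (11, 36, 14, 24, 33, 24, m), (11, 36, 14, 24, 33, 4, m), (12, 36, 26, 24, 14, 24, m), (12, 36, 26, 24, 14, 4, m), (15, 36, 13, 24, 1, 24, m), (15, 36, 13, 24, 1, 4, m), (25, 36, 39, 24, 5, 24, m), (25, 36, 39, 24, 5, 4, m), (6, 36, 3, 24, 24, 24, m), (6, 36, 3, 24, 24, 4, m)}
Apply σ_{A != 14}; surviving tuples: {(10, 36, 18, 24, 34, 24, m), (10, 36, 18, 24, 34, 4, m), (11, 36, 14, 24, 33, 24, m), (11, 36, 14, 24, 33, 4, m), (15, 36, 13, 24, 1, 24, m), (15, 36, 13, 24, 1, 4, m), (25, 36, 39, 24, 5, 24, m), (25, 36, 39, 24, 5, 4, m), (6, 36, 3, 24, 24, 24, m), (6, 36, 3, 24, 24, 4, m)}
Keep only column(s) G, C (5 duplicate(s) eliminated): {(13, 24), (14, 24), (18, 24), (3, 24), (39, 24)}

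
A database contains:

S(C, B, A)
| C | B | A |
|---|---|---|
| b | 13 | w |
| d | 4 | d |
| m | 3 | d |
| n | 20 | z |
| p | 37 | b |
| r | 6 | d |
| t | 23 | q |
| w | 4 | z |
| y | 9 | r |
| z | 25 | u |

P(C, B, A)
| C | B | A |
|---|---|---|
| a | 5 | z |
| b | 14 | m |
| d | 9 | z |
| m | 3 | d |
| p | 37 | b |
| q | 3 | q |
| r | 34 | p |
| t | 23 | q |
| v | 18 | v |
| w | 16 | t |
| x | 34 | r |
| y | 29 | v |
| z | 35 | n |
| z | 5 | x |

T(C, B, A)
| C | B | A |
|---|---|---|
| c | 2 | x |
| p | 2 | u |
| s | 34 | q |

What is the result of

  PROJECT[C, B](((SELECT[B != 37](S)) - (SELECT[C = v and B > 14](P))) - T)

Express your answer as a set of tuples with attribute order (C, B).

{(b, 13), (d, 4), (m, 3), (n, 20), (r, 6), (t, 23), (w, 4), (y, 9), (z, 25)}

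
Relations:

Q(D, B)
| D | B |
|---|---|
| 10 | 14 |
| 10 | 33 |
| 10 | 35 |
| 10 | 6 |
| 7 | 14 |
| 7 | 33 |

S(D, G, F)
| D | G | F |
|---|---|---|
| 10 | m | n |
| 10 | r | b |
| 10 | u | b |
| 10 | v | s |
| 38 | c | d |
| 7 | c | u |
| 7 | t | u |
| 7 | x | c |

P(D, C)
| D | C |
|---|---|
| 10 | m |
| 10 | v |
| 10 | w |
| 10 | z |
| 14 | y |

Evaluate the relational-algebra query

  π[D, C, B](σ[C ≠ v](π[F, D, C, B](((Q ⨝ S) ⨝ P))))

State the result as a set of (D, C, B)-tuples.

Natural join on D: {(10, 14, m, n), (10, 14, r, b), (10, 14, u, b), (10, 14, v, s), (10, 33, m, n), (10, 33, r, b), (10, 33, u, b), (10, 33, v, s), (10, 35, m, n), (10, 35, r, b), (10, 35, u, b), (10, 35, v, s), (10, 6, m, n), (10, 6, r, b), (10, 6, u, b), (10, 6, v, s), (7, 14, c, u), (7, 14, t, u), (7, 14, x, c), (7, 33, c, u), (7, 33, t, u), (7, 33, x, c)}
Natural join on D: {(10, 14, m, n, m), (10, 14, m, n, v), (10, 14, m, n, w), (10, 14, m, n, z), (10, 14, r, b, m), (10, 14, r, b, v), (10, 14, r, b, w), (10, 14, r, b, z), (10, 14, u, b, m), (10, 14, u, b, v), (10, 14, u, b, w), (10, 14, u, b, z), (10, 14, v, s, m), (10, 14, v, s, v), (10, 14, v, s, w), (10, 14, v, s, z), (10, 33, m, n, m), (10, 33, m, n, v), (10, 33, m, n, w), (10, 33, m, n, z), (10, 33, r, b, m), (10, 33, r, b, v), (10, 33, r, b, w), (10, 33, r, b, z), (10, 33, u, b, m), (10, 33, u, b, v), (10, 33, u, b, w), (10, 33, u, b, z), (10, 33, v, s, m), (10, 33, v, s, v), (10, 33, v, s, w), (10, 33, v, s, z), (10, 35, m, n, m), (10, 35, m, n, v), (10, 35, m, n, w), (10, 35, m, n, z), (10, 35, r, b, m), (10, 35, r, b, v), (10, 35, r, b, w), (10, 35, r, b, z), (10, 35, u, b, m), (10, 35, u, b, v), (10, 35, u, b, w), (10, 35, u, b, z), (10, 35, v, s, m), (10, 35, v, s, v), (10, 35, v, s, w), (10, 35, v, s, z), (10, 6, m, n, m), (10, 6, m, n, v), (10, 6, m, n, w), (10, 6, m, n, z), (10, 6, r, b, m), (10, 6, r, b, v), (10, 6, r, b, w), (10, 6, r, b, z), (10, 6, u, b, m), (10, 6, u, b, v), (10, 6, u, b, w), (10, 6, u, b, z), (10, 6, v, s, m), (10, 6, v, s, v), (10, 6, v, s, w), (10, 6, v, s, z)}
Projecting to F, D, C, B (16 duplicate(s) eliminated): {(b, 10, m, 14), (b, 10, m, 33), (b, 10, m, 35), (b, 10, m, 6), (b, 10, v, 14), (b, 10, v, 33), (b, 10, v, 35), (b, 10, v, 6), (b, 10, w, 14), (b, 10, w, 33), (b, 10, w, 35), (b, 10, w, 6), (b, 10, z, 14), (b, 10, z, 33), (b, 10, z, 35), (b, 10, z, 6), (n, 10, m, 14), (n, 10, m, 33), (n, 10, m, 35), (n, 10, m, 6), (n, 10, v, 14), (n, 10, v, 33), (n, 10, v, 35), (n, 10, v, 6), (n, 10, w, 14), (n, 10, w, 33), (n, 10, w, 35), (n, 10, w, 6), (n, 10, z, 14), (n, 10, z, 33), (n, 10, z, 35), (n, 10, z, 6), (s, 10, m, 14), (s, 10, m, 33), (s, 10, m, 35), (s, 10, m, 6), (s, 10, v, 14), (s, 10, v, 33), (s, 10, v, 35), (s, 10, v, 6), (s, 10, w, 14), (s, 10, w, 33), (s, 10, w, 35), (s, 10, w, 6), (s, 10, z, 14), (s, 10, z, 33), (s, 10, z, 35), (s, 10, z, 6)}
Filtering on C ≠ v leaves {(b, 10, m, 14), (b, 10, m, 33), (b, 10, m, 35), (b, 10, m, 6), (b, 10, w, 14), (b, 10, w, 33), (b, 10, w, 35), (b, 10, w, 6), (b, 10, z, 14), (b, 10, z, 33), (b, 10, z, 35), (b, 10, z, 6), (n, 10, m, 14), (n, 10, m, 33), (n, 10, m, 35), (n, 10, m, 6), (n, 10, w, 14), (n, 10, w, 33), (n, 10, w, 35), (n, 10, w, 6), (n, 10, z, 14), (n, 10, z, 33), (n, 10, z, 35), (n, 10, z, 6), (s, 10, m, 14), (s, 10, m, 33), (s, 10, m, 35), (s, 10, m, 6), (s, 10, w, 14), (s, 10, w, 33), (s, 10, w, 35), (s, 10, w, 6), (s, 10, z, 14), (s, 10, z, 33), (s, 10, z, 35), (s, 10, z, 6)}.
Projecting to D, C, B (24 duplicate(s) eliminated): {(10, m, 14), (10, m, 33), (10, m, 35), (10, m, 6), (10, w, 14), (10, w, 33), (10, w, 35), (10, w, 6), (10, z, 14), (10, z, 33), (10, z, 35), (10, z, 6)}

{(10, m, 14), (10, m, 33), (10, m, 35), (10, m, 6), (10, w, 14), (10, w, 33), (10, w, 35), (10, w, 6), (10, z, 14), (10, z, 33), (10, z, 35), (10, z, 6)}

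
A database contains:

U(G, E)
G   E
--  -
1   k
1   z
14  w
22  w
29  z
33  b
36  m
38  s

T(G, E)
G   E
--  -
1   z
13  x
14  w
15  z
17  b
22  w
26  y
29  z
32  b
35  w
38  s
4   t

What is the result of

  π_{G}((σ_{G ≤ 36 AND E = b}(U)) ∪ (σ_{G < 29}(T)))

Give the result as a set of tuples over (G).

{1, 13, 14, 15, 17, 22, 26, 33, 4}

Filtering on G ≤ 36 AND E = b leaves {(33, b)}.
Filtering on G < 29 leaves {(1, z), (13, x), (14, w), (15, z), (17, b), (22, w), (26, y), (4, t)}.
Set union of the two operands is {(1, z), (13, x), (14, w), (15, z), (17, b), (22, w), (26, y), (33, b), (4, t)}.
Projecting to G: {1, 13, 14, 15, 17, 22, 26, 33, 4}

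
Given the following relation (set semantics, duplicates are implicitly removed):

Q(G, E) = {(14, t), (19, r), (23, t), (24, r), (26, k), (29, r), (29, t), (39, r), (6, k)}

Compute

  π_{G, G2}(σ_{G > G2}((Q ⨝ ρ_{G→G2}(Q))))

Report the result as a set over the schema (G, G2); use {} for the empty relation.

ρ[G→G2]: schema becomes (G2, E); tuples unchanged.
Q ⋈ ρ_{G→G2}(Q) (natural join on E): {(14, t, 14), (14, t, 23), (14, t, 29), (19, r, 19), (19, r, 24), (19, r, 29), (19, r, 39), (23, t, 14), (23, t, 23), (23, t, 29), (24, r, 19), (24, r, 24), (24, r, 29), (24, r, 39), (26, k, 26), (26, k, 6), (29, r, 19), (29, r, 24), (29, r, 29), (29, r, 39), (29, t, 14), (29, t, 23), (29, t, 29), (39, r, 19), (39, r, 24), (39, r, 29), (39, r, 39), (6, k, 26), (6, k, 6)}
σ[G > G2]: keep tuples satisfying G > G2 → {(23, t, 14), (24, r, 19), (26, k, 6), (29, r, 19), (29, r, 24), (29, t, 14), (29, t, 23), (39, r, 19), (39, r, 24), (39, r, 29)}
π[G, G2]: project onto (G, G2) → {(23, 14), (24, 19), (26, 6), (29, 14), (29, 19), (29, 23), (29, 24), (39, 19), (39, 24), (39, 29)}

{(23, 14), (24, 19), (26, 6), (29, 14), (29, 19), (29, 23), (29, 24), (39, 19), (39, 24), (39, 29)}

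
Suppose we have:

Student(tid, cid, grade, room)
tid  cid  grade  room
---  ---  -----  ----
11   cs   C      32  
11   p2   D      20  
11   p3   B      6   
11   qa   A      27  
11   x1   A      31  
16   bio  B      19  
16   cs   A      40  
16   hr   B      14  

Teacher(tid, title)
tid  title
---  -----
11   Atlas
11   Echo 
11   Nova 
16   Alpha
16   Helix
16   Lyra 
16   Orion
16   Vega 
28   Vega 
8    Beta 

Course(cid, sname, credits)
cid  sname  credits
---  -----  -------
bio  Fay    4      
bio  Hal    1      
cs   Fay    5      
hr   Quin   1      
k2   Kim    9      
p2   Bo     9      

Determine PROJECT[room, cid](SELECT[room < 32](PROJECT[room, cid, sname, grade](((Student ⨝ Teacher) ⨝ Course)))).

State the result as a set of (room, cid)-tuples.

{(14, hr), (19, bio), (20, p2)}

Student ⋈ Teacher (natural join on tid): {(11, cs, C, 32, Atlas), (11, cs, C, 32, Echo), (11, cs, C, 32, Nova), (11, p2, D, 20, Atlas), (11, p2, D, 20, Echo), (11, p2, D, 20, Nova), (11, p3, B, 6, Atlas), (11, p3, B, 6, Echo), (11, p3, B, 6, Nova), (11, qa, A, 27, Atlas), (11, qa, A, 27, Echo), (11, qa, A, 27, Nova), (11, x1, A, 31, Atlas), (11, x1, A, 31, Echo), (11, x1, A, 31, Nova), (16, bio, B, 19, Alpha), (16, bio, B, 19, Helix), (16, bio, B, 19, Lyra), (16, bio, B, 19, Orion), (16, bio, B, 19, Vega), (16, cs, A, 40, Alpha), (16, cs, A, 40, Helix), (16, cs, A, 40, Lyra), (16, cs, A, 40, Orion), (16, cs, A, 40, Vega), (16, hr, B, 14, Alpha), (16, hr, B, 14, Helix), (16, hr, B, 14, Lyra), (16, hr, B, 14, Orion), (16, hr, B, 14, Vega)}
(Student ⨝ Teacher) ⋈ Course (natural join on cid): {(11, cs, C, 32, Atlas, Fay, 5), (11, cs, C, 32, Echo, Fay, 5), (11, cs, C, 32, Nova, Fay, 5), (11, p2, D, 20, Atlas, Bo, 9), (11, p2, D, 20, Echo, Bo, 9), (11, p2, D, 20, Nova, Bo, 9), (16, bio, B, 19, Alpha, Fay, 4), (16, bio, B, 19, Alpha, Hal, 1), (16, bio, B, 19, Helix, Fay, 4), (16, bio, B, 19, Helix, Hal, 1), (16, bio, B, 19, Lyra, Fay, 4), (16, bio, B, 19, Lyra, Hal, 1), (16, bio, B, 19, Orion, Fay, 4), (16, bio, B, 19, Orion, Hal, 1), (16, bio, B, 19, Vega, Fay, 4), (16, bio, B, 19, Vega, Hal, 1), (16, cs, A, 40, Alpha, Fay, 5), (16, cs, A, 40, Helix, Fay, 5), (16, cs, A, 40, Lyra, Fay, 5), (16, cs, A, 40, Orion, Fay, 5), (16, cs, A, 40, Vega, Fay, 5), (16, hr, B, 14, Alpha, Quin, 1), (16, hr, B, 14, Helix, Quin, 1), (16, hr, B, 14, Lyra, Quin, 1), (16, hr, B, 14, Orion, Quin, 1), (16, hr, B, 14, Vega, Quin, 1)}
π[room, cid, sname, grade]: project onto (room, cid, sname, grade) (20 duplicate(s) eliminated) → {(14, hr, Quin, B), (19, bio, Fay, B), (19, bio, Hal, B), (20, p2, Bo, D), (32, cs, Fay, C), (40, cs, Fay, A)}
Filtering on room < 32 leaves {(14, hr, Quin, B), (19, bio, Fay, B), (19, bio, Hal, B), (20, p2, Bo, D)}.
π[room, cid]: project onto (room, cid) (1 duplicate(s) eliminated) → {(14, hr), (19, bio), (20, p2)}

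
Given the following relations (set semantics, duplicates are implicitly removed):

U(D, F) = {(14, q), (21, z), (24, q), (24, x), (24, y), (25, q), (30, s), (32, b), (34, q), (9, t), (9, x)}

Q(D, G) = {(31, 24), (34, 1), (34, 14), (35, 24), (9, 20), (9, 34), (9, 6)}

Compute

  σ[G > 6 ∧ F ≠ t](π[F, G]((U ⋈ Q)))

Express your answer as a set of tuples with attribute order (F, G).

{(q, 14), (x, 20), (x, 34)}

Natural join on D: {(34, q, 1), (34, q, 14), (9, t, 20), (9, t, 34), (9, t, 6), (9, x, 20), (9, x, 34), (9, x, 6)}
Keep only column(s) F, G: {(q, 1), (q, 14), (t, 20), (t, 34), (t, 6), (x, 20), (x, 34), (x, 6)}
Apply σ_{G > 6 ∧ F ≠ t}; surviving tuples: {(q, 14), (x, 20), (x, 34)}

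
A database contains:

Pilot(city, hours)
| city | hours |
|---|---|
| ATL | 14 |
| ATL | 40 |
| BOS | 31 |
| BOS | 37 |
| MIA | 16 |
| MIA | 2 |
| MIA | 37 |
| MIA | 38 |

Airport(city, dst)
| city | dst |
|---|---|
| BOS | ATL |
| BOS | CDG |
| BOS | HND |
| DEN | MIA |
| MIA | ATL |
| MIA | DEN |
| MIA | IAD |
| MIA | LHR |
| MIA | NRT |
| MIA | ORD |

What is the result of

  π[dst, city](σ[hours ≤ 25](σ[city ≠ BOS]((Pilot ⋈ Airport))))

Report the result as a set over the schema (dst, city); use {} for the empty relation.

{(ATL, MIA), (DEN, MIA), (IAD, MIA), (LHR, MIA), (NRT, MIA), (ORD, MIA)}

Pilot ⋈ Airport (natural join on city): {(BOS, 31, ATL), (BOS, 31, CDG), (BOS, 31, HND), (BOS, 37, ATL), (BOS, 37, CDG), (BOS, 37, HND), (MIA, 16, ATL), (MIA, 16, DEN), (MIA, 16, IAD), (MIA, 16, LHR), (MIA, 16, NRT), (MIA, 16, ORD), (MIA, 2, ATL), (MIA, 2, DEN), (MIA, 2, IAD), (MIA, 2, LHR), (MIA, 2, NRT), (MIA, 2, ORD), (MIA, 37, ATL), (MIA, 37, DEN), (MIA, 37, IAD), (MIA, 37, LHR), (MIA, 37, NRT), (MIA, 37, ORD), (MIA, 38, ATL), (MIA, 38, DEN), (MIA, 38, IAD), (MIA, 38, LHR), (MIA, 38, NRT), (MIA, 38, ORD)}
Filtering on city ≠ BOS leaves {(MIA, 16, ATL), (MIA, 16, DEN), (MIA, 16, IAD), (MIA, 16, LHR), (MIA, 16, NRT), (MIA, 16, ORD), (MIA, 2, ATL), (MIA, 2, DEN), (MIA, 2, IAD), (MIA, 2, LHR), (MIA, 2, NRT), (MIA, 2, ORD), (MIA, 37, ATL), (MIA, 37, DEN), (MIA, 37, IAD), (MIA, 37, LHR), (MIA, 37, NRT), (MIA, 37, ORD), (MIA, 38, ATL), (MIA, 38, DEN), (MIA, 38, IAD), (MIA, 38, LHR), (MIA, 38, NRT), (MIA, 38, ORD)}.
Filtering on hours ≤ 25 leaves {(MIA, 16, ATL), (MIA, 16, DEN), (MIA, 16, IAD), (MIA, 16, LHR), (MIA, 16, NRT), (MIA, 16, ORD), (MIA, 2, ATL), (MIA, 2, DEN), (MIA, 2, IAD), (MIA, 2, LHR), (MIA, 2, NRT), (MIA, 2, ORD)}.
Projecting to dst, city (6 duplicate(s) eliminated): {(ATL, MIA), (DEN, MIA), (IAD, MIA), (LHR, MIA), (NRT, MIA), (ORD, MIA)}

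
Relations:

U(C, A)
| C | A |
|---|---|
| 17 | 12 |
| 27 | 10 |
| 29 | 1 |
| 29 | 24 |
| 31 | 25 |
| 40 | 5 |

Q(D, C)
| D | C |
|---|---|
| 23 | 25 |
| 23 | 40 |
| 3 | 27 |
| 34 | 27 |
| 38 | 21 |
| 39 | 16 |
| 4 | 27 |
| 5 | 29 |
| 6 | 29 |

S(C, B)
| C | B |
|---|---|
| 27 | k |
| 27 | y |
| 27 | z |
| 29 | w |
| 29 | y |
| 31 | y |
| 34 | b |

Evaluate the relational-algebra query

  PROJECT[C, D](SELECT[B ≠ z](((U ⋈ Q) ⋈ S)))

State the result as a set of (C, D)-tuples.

{(27, 3), (27, 34), (27, 4), (29, 5), (29, 6)}

Joining U and Q on C yields {(27, 10, 3), (27, 10, 34), (27, 10, 4), (29, 1, 5), (29, 1, 6), (29, 24, 5), (29, 24, 6), (40, 5, 23)}.
Joining (U ⋈ Q) and S on C yields {(27, 10, 3, k), (27, 10, 3, y), (27, 10, 3, z), (27, 10, 34, k), (27, 10, 34, y), (27, 10, 34, z), (27, 10, 4, k), (27, 10, 4, y), (27, 10, 4, z), (29, 1, 5, w), (29, 1, 5, y), (29, 1, 6, w), (29, 1, 6, y), (29, 24, 5, w), (29, 24, 5, y), (29, 24, 6, w), (29, 24, 6, y)}.
Filtering on B ≠ z leaves {(27, 10, 3, k), (27, 10, 3, y), (27, 10, 34, k), (27, 10, 34, y), (27, 10, 4, k), (27, 10, 4, y), (29, 1, 5, w), (29, 1, 5, y), (29, 1, 6, w), (29, 1, 6, y), (29, 24, 5, w), (29, 24, 5, y), (29, 24, 6, w), (29, 24, 6, y)}.
Keep only column(s) C, D (9 duplicate(s) eliminated): {(27, 3), (27, 34), (27, 4), (29, 5), (29, 6)}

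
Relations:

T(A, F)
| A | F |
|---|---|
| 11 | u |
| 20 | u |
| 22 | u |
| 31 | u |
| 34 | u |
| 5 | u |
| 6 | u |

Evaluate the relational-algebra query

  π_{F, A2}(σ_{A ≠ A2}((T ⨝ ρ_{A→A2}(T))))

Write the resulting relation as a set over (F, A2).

{(u, 11), (u, 20), (u, 22), (u, 31), (u, 34), (u, 5), (u, 6)}

ρ[A→A2]: schema becomes (A2, F); tuples unchanged.
Natural join on F: {(11, u, 11), (11, u, 20), (11, u, 22), (11, u, 31), (11, u, 34), (11, u, 5), (11, u, 6), (20, u, 11), (20, u, 20), (20, u, 22), (20, u, 31), (20, u, 34), (20, u, 5), (20, u, 6), (22, u, 11), (22, u, 20), (22, u, 22), (22, u, 31), (22, u, 34), (22, u, 5), (22, u, 6), (31, u, 11), (31, u, 20), (31, u, 22), (31, u, 31), (31, u, 34), (31, u, 5), (31, u, 6), (34, u, 11), (34, u, 20), (34, u, 22), (34, u, 31), (34, u, 34), (34, u, 5), (34, u, 6), (5, u, 11), (5, u, 20), (5, u, 22), (5, u, 31), (5, u, 34), (5, u, 5), (5, u, 6), (6, u, 11), (6, u, 20), (6, u, 22), (6, u, 31), (6, u, 34), (6, u, 5), (6, u, 6)}
Filtering on A ≠ A2 leaves {(11, u, 20), (11, u, 22), (11, u, 31), (11, u, 34), (11, u, 5), (11, u, 6), (20, u, 11), (20, u, 22), (20, u, 31), (20, u, 34), (20, u, 5), (20, u, 6), (22, u, 11), (22, u, 20), (22, u, 31), (22, u, 34), (22, u, 5), (22, u, 6), (31, u, 11), (31, u, 20), (31, u, 22), (31, u, 34), (31, u, 5), (31, u, 6), (34, u, 11), (34, u, 20), (34, u, 22), (34, u, 31), (34, u, 5), (34, u, 6), (5, u, 11), (5, u, 20), (5, u, 22), (5, u, 31), (5, u, 34), (5, u, 6), (6, u, 11), (6, u, 20), (6, u, 22), (6, u, 31), (6, u, 34), (6, u, 5)}.
π_{F, A2} gives {(u, 11), (u, 20), (u, 22), (u, 31), (u, 34), (u, 5), (u, 6)} (35 duplicate(s) eliminated).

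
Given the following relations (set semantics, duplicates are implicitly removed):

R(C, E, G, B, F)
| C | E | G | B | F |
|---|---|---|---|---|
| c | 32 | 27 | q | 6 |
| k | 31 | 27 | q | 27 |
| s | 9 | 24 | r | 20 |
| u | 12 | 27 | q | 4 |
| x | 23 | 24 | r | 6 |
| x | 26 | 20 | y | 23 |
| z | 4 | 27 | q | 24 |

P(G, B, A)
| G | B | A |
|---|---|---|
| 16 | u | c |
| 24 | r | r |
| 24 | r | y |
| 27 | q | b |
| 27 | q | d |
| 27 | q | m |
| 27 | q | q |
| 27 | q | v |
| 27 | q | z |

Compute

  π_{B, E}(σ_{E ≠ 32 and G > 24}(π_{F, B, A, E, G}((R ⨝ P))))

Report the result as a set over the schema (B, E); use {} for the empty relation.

{(q, 12), (q, 31), (q, 4)}

Joining R and P on G, B yields {(c, 32, 27, q, 6, b), (c, 32, 27, q, 6, d), (c, 32, 27, q, 6, m), (c, 32, 27, q, 6, q), (c, 32, 27, q, 6, v), (c, 32, 27, q, 6, z), (k, 31, 27, q, 27, b), (k, 31, 27, q, 27, d), (k, 31, 27, q, 27, m), (k, 31, 27, q, 27, q), (k, 31, 27, q, 27, v), (k, 31, 27, q, 27, z), (s, 9, 24, r, 20, r), (s, 9, 24, r, 20, y), (u, 12, 27, q, 4, b), (u, 12, 27, q, 4, d), (u, 12, 27, q, 4, m), (u, 12, 27, q, 4, q), (u, 12, 27, q, 4, v), (u, 12, 27, q, 4, z), (x, 23, 24, r, 6, r), (x, 23, 24, r, 6, y), (z, 4, 27, q, 24, b), (z, 4, 27, q, 24, d), (z, 4, 27, q, 24, m), (z, 4, 27, q, 24, q), (z, 4, 27, q, 24, v), (z, 4, 27, q, 24, z)}.
Keep only column(s) F, B, A, E, G: {(20, r, r, 9, 24), (20, r, y, 9, 24), (24, q, b, 4, 27), (24, q, d, 4, 27), (24, q, m, 4, 27), (24, q, q, 4, 27), (24, q, v, 4, 27), (24, q, z, 4, 27), (27, q, b, 31, 27), (27, q, d, 31, 27), (27, q, m, 31, 27), (27, q, q, 31, 27), (27, q, v, 31, 27), (27, q, z, 31, 27), (4, q, b, 12, 27), (4, q, d, 12, 27), (4, q, m, 12, 27), (4, q, q, 12, 27), (4, q, v, 12, 27), (4, q, z, 12, 27), (6, q, b, 32, 27), (6, q, d, 32, 27), (6, q, m, 32, 27), (6, q, q, 32, 27), (6, q, v, 32, 27), (6, q, z, 32, 27), (6, r, r, 23, 24), (6, r, y, 23, 24)}
Selection E ≠ 32 and G > 24: {(24, q, b, 4, 27), (24, q, d, 4, 27), (24, q, m, 4, 27), (24, q, q, 4, 27), (24, q, v, 4, 27), (24, q, z, 4, 27), (27, q, b, 31, 27), (27, q, d, 31, 27), (27, q, m, 31, 27), (27, q, q, 31, 27), (27, q, v, 31, 27), (27, q, z, 31, 27), (4, q, b, 12, 27), (4, q, d, 12, 27), (4, q, m, 12, 27), (4, q, q, 12, 27), (4, q, v, 12, 27), (4, q, z, 12, 27)}
Keep only column(s) B, E (15 duplicate(s) eliminated): {(q, 12), (q, 31), (q, 4)}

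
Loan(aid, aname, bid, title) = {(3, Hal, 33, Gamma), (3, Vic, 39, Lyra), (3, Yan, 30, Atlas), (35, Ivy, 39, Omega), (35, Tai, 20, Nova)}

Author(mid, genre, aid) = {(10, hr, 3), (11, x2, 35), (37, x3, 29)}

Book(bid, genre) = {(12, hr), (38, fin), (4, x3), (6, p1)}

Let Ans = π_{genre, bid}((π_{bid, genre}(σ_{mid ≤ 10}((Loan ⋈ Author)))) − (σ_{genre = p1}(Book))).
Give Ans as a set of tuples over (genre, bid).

Joining Loan and Author on aid yields {(3, Hal, 33, Gamma, 10, hr), (3, Vic, 39, Lyra, 10, hr), (3, Yan, 30, Atlas, 10, hr), (35, Ivy, 39, Omega, 11, x2), (35, Tai, 20, Nova, 11, x2)}.
Apply σ_{mid ≤ 10}; surviving tuples: {(3, Hal, 33, Gamma, 10, hr), (3, Vic, 39, Lyra, 10, hr), (3, Yan, 30, Atlas, 10, hr)}
Projecting to bid, genre: {(30, hr), (33, hr), (39, hr)}
Apply σ_{genre = p1}; surviving tuples: {(6, p1)}
Set difference of the two operands is {(30, hr), (33, hr), (39, hr)}.
Projecting to genre, bid: {(hr, 30), (hr, 33), (hr, 39)}

{(hr, 30), (hr, 33), (hr, 39)}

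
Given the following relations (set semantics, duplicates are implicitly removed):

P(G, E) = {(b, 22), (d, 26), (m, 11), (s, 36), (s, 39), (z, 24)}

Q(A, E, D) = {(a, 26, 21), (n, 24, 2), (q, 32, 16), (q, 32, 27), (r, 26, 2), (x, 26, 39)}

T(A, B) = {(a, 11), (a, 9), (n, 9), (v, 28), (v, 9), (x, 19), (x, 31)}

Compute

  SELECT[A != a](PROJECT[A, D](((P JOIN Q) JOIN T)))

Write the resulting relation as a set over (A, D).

Joining P and Q on E yields {(d, 26, a, 21), (d, 26, r, 2), (d, 26, x, 39), (z, 24, n, 2)}.
Joining (P JOIN Q) and T on A yields {(d, 26, a, 21, 11), (d, 26, a, 21, 9), (d, 26, x, 39, 19), (d, 26, x, 39, 31), (z, 24, n, 2, 9)}.
π[A, D]: project onto (A, D) (2 duplicate(s) eliminated) → {(a, 21), (n, 2), (x, 39)}
Apply σ_{A != a}; surviving tuples: {(n, 2), (x, 39)}

{(n, 2), (x, 39)}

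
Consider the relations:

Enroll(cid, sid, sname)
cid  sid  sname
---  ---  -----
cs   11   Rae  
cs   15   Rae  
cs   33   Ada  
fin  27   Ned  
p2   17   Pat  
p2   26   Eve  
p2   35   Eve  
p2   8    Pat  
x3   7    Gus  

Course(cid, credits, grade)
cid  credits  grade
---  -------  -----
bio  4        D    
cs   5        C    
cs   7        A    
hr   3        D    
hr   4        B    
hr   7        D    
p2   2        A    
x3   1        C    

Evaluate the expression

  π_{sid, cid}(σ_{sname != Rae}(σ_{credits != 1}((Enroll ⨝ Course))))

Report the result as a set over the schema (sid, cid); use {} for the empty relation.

{(17, p2), (26, p2), (33, cs), (35, p2), (8, p2)}

Natural join on cid: {(cs, 11, Rae, 5, C), (cs, 11, Rae, 7, A), (cs, 15, Rae, 5, C), (cs, 15, Rae, 7, A), (cs, 33, Ada, 5, C), (cs, 33, Ada, 7, A), (p2, 17, Pat, 2, A), (p2, 26, Eve, 2, A), (p2, 35, Eve, 2, A), (p2, 8, Pat, 2, A), (x3, 7, Gus, 1, C)}
Selection credits != 1: {(cs, 11, Rae, 5, C), (cs, 11, Rae, 7, A), (cs, 15, Rae, 5, C), (cs, 15, Rae, 7, A), (cs, 33, Ada, 5, C), (cs, 33, Ada, 7, A), (p2, 17, Pat, 2, A), (p2, 26, Eve, 2, A), (p2, 35, Eve, 2, A), (p2, 8, Pat, 2, A)}
Selection sname != Rae: {(cs, 33, Ada, 5, C), (cs, 33, Ada, 7, A), (p2, 17, Pat, 2, A), (p2, 26, Eve, 2, A), (p2, 35, Eve, 2, A), (p2, 8, Pat, 2, A)}
π[sid, cid]: project onto (sid, cid) (1 duplicate(s) eliminated) → {(17, p2), (26, p2), (33, cs), (35, p2), (8, p2)}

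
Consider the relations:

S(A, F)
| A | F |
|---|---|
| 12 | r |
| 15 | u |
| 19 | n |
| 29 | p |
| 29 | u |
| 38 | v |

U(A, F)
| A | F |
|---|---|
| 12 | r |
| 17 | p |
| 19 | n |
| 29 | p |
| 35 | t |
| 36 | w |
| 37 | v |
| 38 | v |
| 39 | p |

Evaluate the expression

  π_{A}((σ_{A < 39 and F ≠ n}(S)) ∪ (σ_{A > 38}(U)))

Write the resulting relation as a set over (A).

Apply σ_{A < 39 and F ≠ n}; surviving tuples: {(12, r), (15, u), (29, p), (29, u), (38, v)}
Apply σ_{A > 38}; surviving tuples: {(39, p)}
Taking the union: {(12, r), (15, u), (29, p), (29, u), (38, v), (39, p)}
Keep only column(s) A (1 duplicate(s) eliminated): {12, 15, 29, 38, 39}

{12, 15, 29, 38, 39}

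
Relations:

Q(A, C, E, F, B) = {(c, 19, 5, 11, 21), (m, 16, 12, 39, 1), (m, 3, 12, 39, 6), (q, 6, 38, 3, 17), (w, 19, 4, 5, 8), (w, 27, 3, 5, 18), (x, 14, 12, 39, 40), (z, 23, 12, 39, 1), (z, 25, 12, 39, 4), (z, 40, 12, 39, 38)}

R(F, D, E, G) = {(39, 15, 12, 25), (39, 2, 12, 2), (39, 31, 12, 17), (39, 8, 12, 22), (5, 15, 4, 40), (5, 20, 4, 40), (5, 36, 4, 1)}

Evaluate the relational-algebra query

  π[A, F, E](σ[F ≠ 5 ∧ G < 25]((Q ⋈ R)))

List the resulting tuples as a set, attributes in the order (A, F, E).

{(m, 39, 12), (x, 39, 12), (z, 39, 12)}

Joining Q and R on E, F yields {(m, 16, 12, 39, 1, 15, 25), (m, 16, 12, 39, 1, 2, 2), (m, 16, 12, 39, 1, 31, 17), (m, 16, 12, 39, 1, 8, 22), (m, 3, 12, 39, 6, 15, 25), (m, 3, 12, 39, 6, 2, 2), (m, 3, 12, 39, 6, 31, 17), (m, 3, 12, 39, 6, 8, 22), (w, 19, 4, 5, 8, 15, 40), (w, 19, 4, 5, 8, 20, 40), (w, 19, 4, 5, 8, 36, 1), (x, 14, 12, 39, 40, 15, 25), (x, 14, 12, 39, 40, 2, 2), (x, 14, 12, 39, 40, 31, 17), (x, 14, 12, 39, 40, 8, 22), (z, 23, 12, 39, 1, 15, 25), (z, 23, 12, 39, 1, 2, 2), (z, 23, 12, 39, 1, 31, 17), (z, 23, 12, 39, 1, 8, 22), (z, 25, 12, 39, 4, 15, 25), (z, 25, 12, 39, 4, 2, 2), (z, 25, 12, 39, 4, 31, 17), (z, 25, 12, 39, 4, 8, 22), (z, 40, 12, 39, 38, 15, 25), (z, 40, 12, 39, 38, 2, 2), (z, 40, 12, 39, 38, 31, 17), (z, 40, 12, 39, 38, 8, 22)}.
Filtering on F ≠ 5 ∧ G < 25 leaves {(m, 16, 12, 39, 1, 2, 2), (m, 16, 12, 39, 1, 31, 17), (m, 16, 12, 39, 1, 8, 22), (m, 3, 12, 39, 6, 2, 2), (m, 3, 12, 39, 6, 31, 17), (m, 3, 12, 39, 6, 8, 22), (x, 14, 12, 39, 40, 2, 2), (x, 14, 12, 39, 40, 31, 17), (x, 14, 12, 39, 40, 8, 22), (z, 23, 12, 39, 1, 2, 2), (z, 23, 12, 39, 1, 31, 17), (z, 23, 12, 39, 1, 8, 22), (z, 25, 12, 39, 4, 2, 2), (z, 25, 12, 39, 4, 31, 17), (z, 25, 12, 39, 4, 8, 22), (z, 40, 12, 39, 38, 2, 2), (z, 40, 12, 39, 38, 31, 17), (z, 40, 12, 39, 38, 8, 22)}.
π_{A, F, E} gives {(m, 39, 12), (x, 39, 12), (z, 39, 12)} (15 duplicate(s) eliminated).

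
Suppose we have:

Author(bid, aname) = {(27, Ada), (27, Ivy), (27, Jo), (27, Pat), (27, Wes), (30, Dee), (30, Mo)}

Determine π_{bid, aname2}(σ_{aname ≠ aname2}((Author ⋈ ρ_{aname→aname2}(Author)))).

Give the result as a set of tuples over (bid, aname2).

ρ[aname→aname2]: schema becomes (bid, aname2); tuples unchanged.
Joining Author and ρ_{aname→aname2}(Author) on bid yields {(27, Ada, Ada), (27, Ada, Ivy), (27, Ada, Jo), (27, Ada, Pat), (27, Ada, Wes), (27, Ivy, Ada), (27, Ivy, Ivy), (27, Ivy, Jo), (27, Ivy, Pat), (27, Ivy, Wes), (27, Jo, Ada), (27, Jo, Ivy), (27, Jo, Jo), (27, Jo, Pat), (27, Jo, Wes), (27, Pat, Ada), (27, Pat, Ivy), (27, Pat, Jo), (27, Pat, Pat), (27, Pat, Wes), (27, Wes, Ada), (27, Wes, Ivy), (27, Wes, Jo), (27, Wes, Pat), (27, Wes, Wes), (30, Dee, Dee), (30, Dee, Mo), (30, Mo, Dee), (30, Mo, Mo)}.
σ[aname ≠ aname2]: keep tuples satisfying aname ≠ aname2 → {(27, Ada, Ivy), (27, Ada, Jo), (27, Ada, Pat), (27, Ada, Wes), (27, Ivy, Ada), (27, Ivy, Jo), (27, Ivy, Pat), (27, Ivy, Wes), (27, Jo, Ada), (27, Jo, Ivy), (27, Jo, Pat), (27, Jo, Wes), (27, Pat, Ada), (27, Pat, Ivy), (27, Pat, Jo), (27, Pat, Wes), (27, Wes, Ada), (27, Wes, Ivy), (27, Wes, Jo), (27, Wes, Pat), (30, Dee, Mo), (30, Mo, Dee)}
π[bid, aname2]: project onto (bid, aname2) (15 duplicate(s) eliminated) → {(27, Ada), (27, Ivy), (27, Jo), (27, Pat), (27, Wes), (30, Dee), (30, Mo)}

{(27, Ada), (27, Ivy), (27, Jo), (27, Pat), (27, Wes), (30, Dee), (30, Mo)}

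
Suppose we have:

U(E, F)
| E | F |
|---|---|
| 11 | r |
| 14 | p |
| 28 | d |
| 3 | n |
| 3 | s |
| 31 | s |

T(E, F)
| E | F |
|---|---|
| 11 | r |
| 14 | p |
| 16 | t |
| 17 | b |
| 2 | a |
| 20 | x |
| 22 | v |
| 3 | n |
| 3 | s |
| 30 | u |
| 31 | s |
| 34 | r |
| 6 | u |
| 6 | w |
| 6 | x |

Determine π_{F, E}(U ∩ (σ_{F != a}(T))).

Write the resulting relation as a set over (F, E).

{(n, 3), (p, 14), (r, 11), (s, 3), (s, 31)}

Filtering on F != a leaves {(11, r), (14, p), (16, t), (17, b), (20, x), (22, v), (3, n), (3, s), (30, u), (31, s), (34, r), (6, u), (6, w), (6, x)}.
Intersection: {(11, r), (14, p), (28, d), (3, n), (3, s), (31, s)} with {(11, r), (14, p), (16, t), (17, b), (20, x), (22, v), (3, n), (3, s), (30, u), (31, s), (34, r), (6, u), (6, w), (6, x)} → {(11, r), (14, p), (3, n), (3, s), (31, s)}
Keep only column(s) F, E: {(n, 3), (p, 14), (r, 11), (s, 3), (s, 31)}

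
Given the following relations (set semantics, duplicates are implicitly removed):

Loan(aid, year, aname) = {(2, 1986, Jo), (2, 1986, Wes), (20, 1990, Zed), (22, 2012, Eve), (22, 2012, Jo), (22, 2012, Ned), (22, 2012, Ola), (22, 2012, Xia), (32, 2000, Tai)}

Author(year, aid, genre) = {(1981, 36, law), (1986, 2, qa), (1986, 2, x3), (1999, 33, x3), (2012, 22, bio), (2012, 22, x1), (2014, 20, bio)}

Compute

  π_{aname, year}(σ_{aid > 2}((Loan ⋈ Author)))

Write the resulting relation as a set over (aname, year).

{(Eve, 2012), (Jo, 2012), (Ned, 2012), (Ola, 2012), (Xia, 2012)}

Natural join on aid, year: {(2, 1986, Jo, qa), (2, 1986, Jo, x3), (2, 1986, Wes, qa), (2, 1986, Wes, x3), (22, 2012, Eve, bio), (22, 2012, Eve, x1), (22, 2012, Jo, bio), (22, 2012, Jo, x1), (22, 2012, Ned, bio), (22, 2012, Ned, x1), (22, 2012, Ola, bio), (22, 2012, Ola, x1), (22, 2012, Xia, bio), (22, 2012, Xia, x1)}
Selection aid > 2: {(22, 2012, Eve, bio), (22, 2012, Eve, x1), (22, 2012, Jo, bio), (22, 2012, Jo, x1), (22, 2012, Ned, bio), (22, 2012, Ned, x1), (22, 2012, Ola, bio), (22, 2012, Ola, x1), (22, 2012, Xia, bio), (22, 2012, Xia, x1)}
π_{aname, year} gives {(Eve, 2012), (Jo, 2012), (Ned, 2012), (Ola, 2012), (Xia, 2012)} (5 duplicate(s) eliminated).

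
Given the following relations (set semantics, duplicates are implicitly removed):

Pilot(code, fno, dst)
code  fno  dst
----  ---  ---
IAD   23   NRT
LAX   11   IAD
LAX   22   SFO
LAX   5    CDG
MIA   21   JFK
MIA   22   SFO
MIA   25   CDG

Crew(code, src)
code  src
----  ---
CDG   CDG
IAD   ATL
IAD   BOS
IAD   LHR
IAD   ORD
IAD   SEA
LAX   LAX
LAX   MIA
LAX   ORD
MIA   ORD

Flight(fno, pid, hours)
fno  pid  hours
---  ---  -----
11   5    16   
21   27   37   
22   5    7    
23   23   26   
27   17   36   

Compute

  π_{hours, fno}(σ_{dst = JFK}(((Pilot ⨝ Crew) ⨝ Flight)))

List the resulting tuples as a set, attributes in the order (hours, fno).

{(37, 21)}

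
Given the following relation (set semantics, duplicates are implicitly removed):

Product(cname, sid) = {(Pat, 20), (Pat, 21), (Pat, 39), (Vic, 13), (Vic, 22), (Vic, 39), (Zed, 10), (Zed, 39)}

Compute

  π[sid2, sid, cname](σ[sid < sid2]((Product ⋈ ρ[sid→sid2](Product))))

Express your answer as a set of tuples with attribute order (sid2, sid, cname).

{(21, 20, Pat), (22, 13, Vic), (39, 10, Zed), (39, 13, Vic), (39, 20, Pat), (39, 21, Pat), (39, 22, Vic)}

ρ[sid→sid2]: schema becomes (cname, sid2); tuples unchanged.
Joining Product and ρ[sid→sid2](Product) on cname yields {(Pat, 20, 20), (Pat, 20, 21), (Pat, 20, 39), (Pat, 21, 20), (Pat, 21, 21), (Pat, 21, 39), (Pat, 39, 20), (Pat, 39, 21), (Pat, 39, 39), (Vic, 13, 13), (Vic, 13, 22), (Vic, 13, 39), (Vic, 22, 13), (Vic, 22, 22), (Vic, 22, 39), (Vic, 39, 13), (Vic, 39, 22), (Vic, 39, 39), (Zed, 10, 10), (Zed, 10, 39), (Zed, 39, 10), (Zed, 39, 39)}.
Filtering on sid < sid2 leaves {(Pat, 20, 21), (Pat, 20, 39), (Pat, 21, 39), (Vic, 13, 22), (Vic, 13, 39), (Vic, 22, 39), (Zed, 10, 39)}.
π[sid2, sid, cname]: project onto (sid2, sid, cname) → {(21, 20, Pat), (22, 13, Vic), (39, 10, Zed), (39, 13, Vic), (39, 20, Pat), (39, 21, Pat), (39, 22, Vic)}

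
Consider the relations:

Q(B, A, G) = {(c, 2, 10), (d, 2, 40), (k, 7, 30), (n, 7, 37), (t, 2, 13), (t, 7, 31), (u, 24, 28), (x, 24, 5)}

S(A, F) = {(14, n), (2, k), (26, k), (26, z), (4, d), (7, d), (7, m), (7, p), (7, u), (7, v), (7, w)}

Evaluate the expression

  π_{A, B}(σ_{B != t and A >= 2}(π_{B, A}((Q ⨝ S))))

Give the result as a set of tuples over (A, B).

{(2, c), (2, d), (7, k), (7, n)}

Joining Q and S on A yields {(c, 2, 10, k), (d, 2, 40, k), (k, 7, 30, d), (k, 7, 30, m), (k, 7, 30, p), (k, 7, 30, u), (k, 7, 30, v), (k, 7, 30, w), (n, 7, 37, d), (n, 7, 37, m), (n, 7, 37, p), (n, 7, 37, u), (n, 7, 37, v), (n, 7, 37, w), (t, 2, 13, k), (t, 7, 31, d), (t, 7, 31, m), (t, 7, 31, p), (t, 7, 31, u), (t, 7, 31, v), (t, 7, 31, w)}.
π_{B, A} gives {(c, 2), (d, 2), (k, 7), (n, 7), (t, 2), (t, 7)} (15 duplicate(s) eliminated).
σ[B != t and A >= 2]: keep tuples satisfying B != t and A >= 2 → {(c, 2), (d, 2), (k, 7), (n, 7)}
π_{A, B} gives {(2, c), (2, d), (7, k), (7, n)}.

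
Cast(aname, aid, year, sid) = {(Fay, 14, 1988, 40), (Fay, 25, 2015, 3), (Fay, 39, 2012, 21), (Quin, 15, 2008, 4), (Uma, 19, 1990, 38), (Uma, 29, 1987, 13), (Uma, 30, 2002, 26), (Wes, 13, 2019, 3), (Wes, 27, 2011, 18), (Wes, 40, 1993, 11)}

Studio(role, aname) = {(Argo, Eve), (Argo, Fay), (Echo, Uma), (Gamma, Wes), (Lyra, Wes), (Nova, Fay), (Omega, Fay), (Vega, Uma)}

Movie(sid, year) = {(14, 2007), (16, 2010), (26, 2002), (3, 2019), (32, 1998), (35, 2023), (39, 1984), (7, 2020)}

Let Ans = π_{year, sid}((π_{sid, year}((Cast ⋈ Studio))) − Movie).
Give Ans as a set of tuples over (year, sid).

{(1987, 13), (1988, 40), (1990, 38), (1993, 11), (2011, 18), (2012, 21), (2015, 3)}

Cast ⋈ Studio (natural join on aname): {(Fay, 14, 1988, 40, Argo), (Fay, 14, 1988, 40, Nova), (Fay, 14, 1988, 40, Omega), (Fay, 25, 2015, 3, Argo), (Fay, 25, 2015, 3, Nova), (Fay, 25, 2015, 3, Omega), (Fay, 39, 2012, 21, Argo), (Fay, 39, 2012, 21, Nova), (Fay, 39, 2012, 21, Omega), (Uma, 19, 1990, 38, Echo), (Uma, 19, 1990, 38, Vega), (Uma, 29, 1987, 13, Echo), (Uma, 29, 1987, 13, Vega), (Uma, 30, 2002, 26, Echo), (Uma, 30, 2002, 26, Vega), (Wes, 13, 2019, 3, Gamma), (Wes, 13, 2019, 3, Lyra), (Wes, 27, 2011, 18, Gamma), (Wes, 27, 2011, 18, Lyra), (Wes, 40, 1993, 11, Gamma), (Wes, 40, 1993, 11, Lyra)}
π[sid, year]: project onto (sid, year) (12 duplicate(s) eliminated) → {(11, 1993), (13, 1987), (18, 2011), (21, 2012), (26, 2002), (3, 2015), (3, 2019), (38, 1990), (40, 1988)}
Set difference of the two operands is {(11, 1993), (13, 1987), (18, 2011), (21, 2012), (3, 2015), (38, 1990), (40, 1988)}.
π[year, sid]: project onto (year, sid) → {(1987, 13), (1988, 40), (1990, 38), (1993, 11), (2011, 18), (2012, 21), (2015, 3)}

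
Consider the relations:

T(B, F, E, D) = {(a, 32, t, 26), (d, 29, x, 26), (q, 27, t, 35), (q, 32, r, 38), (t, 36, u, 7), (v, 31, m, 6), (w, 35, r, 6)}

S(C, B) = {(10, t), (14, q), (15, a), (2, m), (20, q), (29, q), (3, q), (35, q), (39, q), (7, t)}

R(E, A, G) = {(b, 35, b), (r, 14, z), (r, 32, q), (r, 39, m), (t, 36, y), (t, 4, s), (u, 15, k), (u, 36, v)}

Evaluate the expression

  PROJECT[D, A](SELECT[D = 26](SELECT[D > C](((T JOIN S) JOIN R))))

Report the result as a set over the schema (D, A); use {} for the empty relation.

Natural join on B: {(a, 32, t, 26, 15), (q, 27, t, 35, 14), (q, 27, t, 35, 20), (q, 27, t, 35, 29), (q, 27, t, 35, 3), (q, 27, t, 35, 35), (q, 27, t, 35, 39), (q, 32, r, 38, 14), (q, 32, r, 38, 20), (q, 32, r, 38, 29), (q, 32, r, 38, 3), (q, 32, r, 38, 35), (q, 32, r, 38, 39), (t, 36, u, 7, 10), (t, 36, u, 7, 7)}
Natural join on E: {(a, 32, t, 26, 15, 36, y), (a, 32, t, 26, 15, 4, s), (q, 27, t, 35, 14, 36, y), (q, 27, t, 35, 14, 4, s), (q, 27, t, 35, 20, 36, y), (q, 27, t, 35, 20, 4, s), (q, 27, t, 35, 29, 36, y), (q, 27, t, 35, 29, 4, s), (q, 27, t, 35, 3, 36, y), (q, 27, t, 35, 3, 4, s), (q, 27, t, 35, 35, 36, y), (q, 27, t, 35, 35, 4, s), (q, 27, t, 35, 39, 36, y), (q, 27, t, 35, 39, 4, s), (q, 32, r, 38, 14, 14, z), (q, 32, r, 38, 14, 32, q), (q, 32, r, 38, 14, 39, m), (q, 32, r, 38, 20, 14, z), (q, 32, r, 38, 20, 32, q), (q, 32, r, 38, 20, 39, m), (q, 32, r, 38, 29, 14, z), (q, 32, r, 38, 29, 32, q), (q, 32, r, 38, 29, 39, m), (q, 32, r, 38, 3, 14, z), (q, 32, r, 38, 3, 32, q), (q, 32, r, 38, 3, 39, m), (q, 32, r, 38, 35, 14, z), (q, 32, r, 38, 35, 32, q), (q, 32, r, 38, 35, 39, m), (q, 32, r, 38, 39, 14, z), (q, 32, r, 38, 39, 32, q), (q, 32, r, 38, 39, 39, m), (t, 36, u, 7, 10, 15, k), (t, 36, u, 7, 10, 36, v), (t, 36, u, 7, 7, 15, k), (t, 36, u, 7, 7, 36, v)}
σ[D > C]: keep tuples satisfying D > C → {(a, 32, t, 26, 15, 36, y), (a, 32, t, 26, 15, 4, s), (q, 27, t, 35, 14, 36, y), (q, 27, t, 35, 14, 4, s), (q, 27, t, 35, 20, 36, y), (q, 27, t, 35, 20, 4, s), (q, 27, t, 35, 29, 36, y), (q, 27, t, 35, 29, 4, s), (q, 27, t, 35, 3, 36, y), (q, 27, t, 35, 3, 4, s), (q, 32, r, 38, 14, 14, z), (q, 32, r, 38, 14, 32, q), (q, 32, r, 38, 14, 39, m), (q, 32, r, 38, 20, 14, z), (q, 32, r, 38, 20, 32, q), (q, 32, r, 38, 20, 39, m), (q, 32, r, 38, 29, 14, z), (q, 32, r, 38, 29, 32, q), (q, 32, r, 38, 29, 39, m), (q, 32, r, 38, 3, 14, z), (q, 32, r, 38, 3, 32, q), (q, 32, r, 38, 3, 39, m), (q, 32, r, 38, 35, 14, z), (q, 32, r, 38, 35, 32, q), (q, 32, r, 38, 35, 39, m)}
σ[D = 26]: keep tuples satisfying D = 26 → {(a, 32, t, 26, 15, 36, y), (a, 32, t, 26, 15, 4, s)}
Projecting to D, A: {(26, 36), (26, 4)}

{(26, 36), (26, 4)}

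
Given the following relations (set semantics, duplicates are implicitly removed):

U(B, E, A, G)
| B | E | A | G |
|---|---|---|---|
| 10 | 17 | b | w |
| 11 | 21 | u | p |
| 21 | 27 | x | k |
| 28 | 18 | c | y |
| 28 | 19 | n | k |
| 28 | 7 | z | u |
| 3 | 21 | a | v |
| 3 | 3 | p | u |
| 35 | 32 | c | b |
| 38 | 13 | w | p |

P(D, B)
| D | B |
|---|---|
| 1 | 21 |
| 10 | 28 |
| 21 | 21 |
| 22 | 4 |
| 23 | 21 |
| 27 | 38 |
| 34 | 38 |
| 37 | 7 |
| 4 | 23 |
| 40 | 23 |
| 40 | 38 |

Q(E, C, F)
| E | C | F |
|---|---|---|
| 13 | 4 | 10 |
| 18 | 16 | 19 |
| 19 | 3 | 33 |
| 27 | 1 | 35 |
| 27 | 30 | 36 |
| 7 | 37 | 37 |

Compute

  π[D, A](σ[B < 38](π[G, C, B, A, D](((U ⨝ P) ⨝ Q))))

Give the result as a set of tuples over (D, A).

{(1, x), (10, c), (10, n), (10, z), (21, x), (23, x)}

Natural join on B: {(21, 27, x, k, 1), (21, 27, x, k, 21), (21, 27, x, k, 23), (28, 18, c, y, 10), (28, 19, n, k, 10), (28, 7, z, u, 10), (38, 13, w, p, 27), (38, 13, w, p, 34), (38, 13, w, p, 40)}
Natural join on E: {(21, 27, x, k, 1, 1, 35), (21, 27, x, k, 1, 30, 36), (21, 27, x, k, 21, 1, 35), (21, 27, x, k, 21, 30, 36), (21, 27, x, k, 23, 1, 35), (21, 27, x, k, 23, 30, 36), (28, 18, c, y, 10, 16, 19), (28, 19, n, k, 10, 3, 33), (28, 7, z, u, 10, 37, 37), (38, 13, w, p, 27, 4, 10), (38, 13, w, p, 34, 4, 10), (38, 13, w, p, 40, 4, 10)}
Keep only column(s) G, C, B, A, D: {(k, 1, 21, x, 1), (k, 1, 21, x, 21), (k, 1, 21, x, 23), (k, 3, 28, n, 10), (k, 30, 21, x, 1), (k, 30, 21, x, 21), (k, 30, 21, x, 23), (p, 4, 38, w, 27), (p, 4, 38, w, 34), (p, 4, 38, w, 40), (u, 37, 28, z, 10), (y, 16, 28, c, 10)}
Selection B < 38: {(k, 1, 21, x, 1), (k, 1, 21, x, 21), (k, 1, 21, x, 23), (k, 3, 28, n, 10), (k, 30, 21, x, 1), (k, 30, 21, x, 21), (k, 30, 21, x, 23), (u, 37, 28, z, 10), (y, 16, 28, c, 10)}
Keep only column(s) D, A (3 duplicate(s) eliminated): {(1, x), (10, c), (10, n), (10, z), (21, x), (23, x)}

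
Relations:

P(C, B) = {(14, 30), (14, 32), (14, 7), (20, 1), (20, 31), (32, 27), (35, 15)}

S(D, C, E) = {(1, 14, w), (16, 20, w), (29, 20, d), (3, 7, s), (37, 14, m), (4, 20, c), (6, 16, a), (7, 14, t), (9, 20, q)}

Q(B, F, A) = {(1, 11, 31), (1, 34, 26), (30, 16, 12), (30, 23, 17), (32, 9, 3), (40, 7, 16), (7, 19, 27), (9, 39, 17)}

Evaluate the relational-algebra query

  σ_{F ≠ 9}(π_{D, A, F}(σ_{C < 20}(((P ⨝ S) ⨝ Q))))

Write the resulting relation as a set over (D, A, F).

{(1, 12, 16), (1, 17, 23), (1, 27, 19), (37, 12, 16), (37, 17, 23), (37, 27, 19), (7, 12, 16), (7, 17, 23), (7, 27, 19)}

Joining P and S on C yields {(14, 30, 1, w), (14, 30, 37, m), (14, 30, 7, t), (14, 32, 1, w), (14, 32, 37, m), (14, 32, 7, t), (14, 7, 1, w), (14, 7, 37, m), (14, 7, 7, t), (20, 1, 16, w), (20, 1, 29, d), (20, 1, 4, c), (20, 1, 9, q), (20, 31, 16, w), (20, 31, 29, d), (20, 31, 4, c), (20, 31, 9, q)}.
Joining (P ⨝ S) and Q on B yields {(14, 30, 1, w, 16, 12), (14, 30, 1, w, 23, 17), (14, 30, 37, m, 16, 12), (14, 30, 37, m, 23, 17), (14, 30, 7, t, 16, 12), (14, 30, 7, t, 23, 17), (14, 32, 1, w, 9, 3), (14, 32, 37, m, 9, 3), (14, 32, 7, t, 9, 3), (14, 7, 1, w, 19, 27), (14, 7, 37, m, 19, 27), (14, 7, 7, t, 19, 27), (20, 1, 16, w, 11, 31), (20, 1, 16, w, 34, 26), (20, 1, 29, d, 11, 31), (20, 1, 29, d, 34, 26), (20, 1, 4, c, 11, 31), (20, 1, 4, c, 34, 26), (20, 1, 9, q, 11, 31), (20, 1, 9, q, 34, 26)}.
Filtering on C < 20 leaves {(14, 30, 1, w, 16, 12), (14, 30, 1, w, 23, 17), (14, 30, 37, m, 16, 12), (14, 30, 37, m, 23, 17), (14, 30, 7, t, 16, 12), (14, 30, 7, t, 23, 17), (14, 32, 1, w, 9, 3), (14, 32, 37, m, 9, 3), (14, 32, 7, t, 9, 3), (14, 7, 1, w, 19, 27), (14, 7, 37, m, 19, 27), (14, 7, 7, t, 19, 27)}.
Keep only column(s) D, A, F: {(1, 12, 16), (1, 17, 23), (1, 27, 19), (1, 3, 9), (37, 12, 16), (37, 17, 23), (37, 27, 19), (37, 3, 9), (7, 12, 16), (7, 17, 23), (7, 27, 19), (7, 3, 9)}
Filtering on F ≠ 9 leaves {(1, 12, 16), (1, 17, 23), (1, 27, 19), (37, 12, 16), (37, 17, 23), (37, 27, 19), (7, 12, 16), (7, 17, 23), (7, 27, 19)}.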